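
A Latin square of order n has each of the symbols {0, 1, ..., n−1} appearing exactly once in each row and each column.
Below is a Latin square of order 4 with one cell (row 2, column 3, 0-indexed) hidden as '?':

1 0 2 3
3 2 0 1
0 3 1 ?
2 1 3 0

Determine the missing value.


Row 2 contains symbols [0, 1, 3] — missing [2].
Column 3 contains symbols [0, 1, 3] — missing [2].
The missing symbol must appear in both missing sets; intersection = [2].
Therefore the hidden value is 2.

Missing value = 2.


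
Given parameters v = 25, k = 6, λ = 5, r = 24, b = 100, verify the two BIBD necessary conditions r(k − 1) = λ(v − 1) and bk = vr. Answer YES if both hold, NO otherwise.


Condition (i): r(k − 1) = 24·5 = 120; λ(v − 1) = 5·24 = 120. Match? YES.
Condition (ii): bk = 100·6 = 600; vr = 25·24 = 600. Match? YES.
Both conditions hold? YES.

YES


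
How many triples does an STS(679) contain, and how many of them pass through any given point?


An STS(v) is a 2-(v, 3, 1) BIBD: block size k = 3, λ = 1.
Replication: r(k − 1) = λ(v − 1) ⇒ r·2 = 679 − 1 = 678 ⇒ r = 339.
Block count: bk = vr ⇒ b·3 = 679·339 = 230181 ⇒ b = 76727.
(Check via b = v(v − 1)/6 = 679·678/6 = 460362/6 = 76727.)

r = 339, b = 76727.


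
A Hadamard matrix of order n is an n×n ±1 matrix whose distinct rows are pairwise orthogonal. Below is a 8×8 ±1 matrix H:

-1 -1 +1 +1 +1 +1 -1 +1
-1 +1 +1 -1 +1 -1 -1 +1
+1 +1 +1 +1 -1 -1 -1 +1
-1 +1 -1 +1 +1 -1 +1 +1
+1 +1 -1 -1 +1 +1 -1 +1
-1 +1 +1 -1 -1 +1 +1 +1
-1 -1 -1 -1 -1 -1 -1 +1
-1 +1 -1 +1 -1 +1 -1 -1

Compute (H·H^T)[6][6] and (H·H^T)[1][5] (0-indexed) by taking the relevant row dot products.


Row 1 of H: [-1, 1, 1, -1, 1, -1, -1, 1].
Row 5 of H: [-1, 1, 1, -1, -1, 1, 1, 1].
Row 6 of H: [-1, -1, -1, -1, -1, -1, -1, 1].
(H·H^T)[6][6] = Σ_j H[6][j]·H[6][j] = (-1)² + (-1)² + (-1)² + (-1)² + (-1)² + (-1)² + (-1)² + (1)² = 1 + 1 + 1 + 1 + 1 + 1 + 1 + 1 = 8.
(H·H^T)[1][5] = Σ_j H[1][j]·H[5][j] = (-1)·(-1) + (1)·(1) + (1)·(1) + (-1)·(-1) + (1)·(-1) + (-1)·(1) + (-1)·(1) + (1)·(1) = 1 + 1 + 1 + 1 + -1 + -1 + -1 + 1 = 2.
Rows 1 and 5 are not orthogonal (dot product = 2 ≠ 0), so H is not a Hadamard matrix.

(6,6) entry = 8; (1,5) entry = 2.


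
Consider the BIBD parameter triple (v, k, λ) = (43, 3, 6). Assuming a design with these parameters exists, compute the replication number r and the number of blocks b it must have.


Any 2-(v, k, λ) BIBD satisfies two necessary conditions:
  (i)  Each point sits in r blocks, and counting incidences through any fixed point gives r(k − 1) = λ(v − 1), so r = λ(v − 1)/(k − 1).
  (ii) Total incidences bk = vr, so b = vr/k.
Step 1: r = λ(v − 1)/(k − 1) = 6·(43 − 1)/(3 − 1) = 6·42/2 = 252/2 = 126.
Step 2: b = vr/k = 43·126/3 = 5418/3 = 1806.
Check integrality: r = 126 ∈ Z ✓, b = 1806 ∈ Z ✓.
(These identities are necessary conditions: they determine r and b for any design with these parameters, but do not by themselves prove that one exists.)

r = 126, b = 1806.


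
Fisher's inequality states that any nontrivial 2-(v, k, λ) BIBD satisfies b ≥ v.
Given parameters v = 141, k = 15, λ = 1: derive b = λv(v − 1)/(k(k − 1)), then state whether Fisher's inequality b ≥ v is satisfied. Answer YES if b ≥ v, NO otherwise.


r = λ(v − 1)/(k − 1) = 1·140/14 = 10.
b = vr/k = 141·10/15 = 94.
Fisher's inequality: b ≥ v ⇔ 94 ≥ 141? NO.

NO


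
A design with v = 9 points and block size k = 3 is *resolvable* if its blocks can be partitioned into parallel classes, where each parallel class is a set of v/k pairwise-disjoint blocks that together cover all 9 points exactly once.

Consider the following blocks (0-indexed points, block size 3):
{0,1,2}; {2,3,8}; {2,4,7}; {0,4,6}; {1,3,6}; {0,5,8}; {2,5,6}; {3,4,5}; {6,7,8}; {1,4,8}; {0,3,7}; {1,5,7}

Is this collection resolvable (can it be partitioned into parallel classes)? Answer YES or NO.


v = 9, block size k = 3, number of blocks = 12.
For resolvability, blocks must partition into parallel classes of size v/k = 3.
Total blocks must therefore be a multiple of 3: 12 = 3·4 + 0 ⇒ divisible ✓.
Greedy packing gives 4 candidate class(es). Each should be a full parallel class (size 3, covers all 9 points).
  Class 1 (3 blocks): {0,1,2}; {3,4,5}; {6,7,8}. Points covered: [0, 1, 2, 3, 4, 5, 6, 7, 8].
  Class 2 (3 blocks): {2,3,8}; {0,4,6}; {1,5,7}. Points covered: [0, 1, 2, 3, 4, 5, 6, 7, 8].
  Class 3 (3 blocks): {2,4,7}; {1,3,6}; {0,5,8}. Points covered: [0, 1, 2, 3, 4, 5, 6, 7, 8].
  Class 4 (3 blocks): {2,5,6}; {1,4,8}; {0,3,7}. Points covered: [0, 1, 2, 3, 4, 5, 6, 7, 8].
All classes full (size 3)? YES. All classes cover every point? YES.
Resolvable? YES.

YES


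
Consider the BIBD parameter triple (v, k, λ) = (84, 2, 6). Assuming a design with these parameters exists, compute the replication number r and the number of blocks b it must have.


Any 2-(v, k, λ) BIBD satisfies two necessary conditions:
  (i)  Each point sits in r blocks, and counting incidences through any fixed point gives r(k − 1) = λ(v − 1), so r = λ(v − 1)/(k − 1).
  (ii) Total incidences bk = vr, so b = vr/k.
Step 1: r = λ(v − 1)/(k − 1) = 6·(84 − 1)/(2 − 1) = 6·83/1 = 498/1 = 498.
Step 2: b = vr/k = 84·498/2 = 41832/2 = 20916.
Check integrality: r = 498 ∈ Z ✓, b = 20916 ∈ Z ✓.
(These identities are necessary conditions: they determine r and b for any design with these parameters, but do not by themselves prove that one exists.)

r = 498, b = 20916.


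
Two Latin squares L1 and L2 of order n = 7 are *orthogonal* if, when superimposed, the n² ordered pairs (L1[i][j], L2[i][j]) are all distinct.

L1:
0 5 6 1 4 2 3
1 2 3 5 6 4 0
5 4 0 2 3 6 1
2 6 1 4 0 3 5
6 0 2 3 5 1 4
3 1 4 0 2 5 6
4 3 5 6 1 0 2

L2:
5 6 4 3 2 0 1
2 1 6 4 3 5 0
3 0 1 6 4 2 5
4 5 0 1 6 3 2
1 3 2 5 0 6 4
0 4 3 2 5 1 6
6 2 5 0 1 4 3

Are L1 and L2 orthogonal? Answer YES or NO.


Form the n² = 49 superimposed pairs (L1[i][j], L2[i][j]), row by row (rows and columns indexed from 0):
row 0: (0,5) (5,6) (6,4) (1,3) (4,2) (2,0) (3,1)
row 1: (1,2) (2,1) (3,6) (5,4) (6,3) (4,5) (0,0)
row 2: (5,3) (4,0) (0,1) (2,6) (3,4) (6,2) (1,5)
row 3: (2,4) (6,5) (1,0) (4,1) (0,6) (3,3) (5,2)
row 4: (6,1) (0,3) (2,2) (3,5) (5,0) (1,6) (4,4)
row 5: (3,0) (1,4) (4,3) (0,2) (2,5) (5,1) (6,6)
row 6: (4,6) (3,2) (5,5) (6,0) (1,1) (0,4) (2,3)
Orthogonality requires all 49 pairs distinct.
Check by first coordinate: for each symbol s of L1, list the L2 entries in the n cells where L1 = s; they must all differ.
  L1 = 0: L2 entries (in reading order) 5, 0, 1, 6, 3, 2, 4 — all 7 distinct ✓
  L1 = 1: L2 entries (in reading order) 3, 2, 5, 0, 6, 4, 1 — all 7 distinct ✓
  L1 = 2: L2 entries (in reading order) 0, 1, 6, 4, 2, 5, 3 — all 7 distinct ✓
  L1 = 3: L2 entries (in reading order) 1, 6, 4, 3, 5, 0, 2 — all 7 distinct ✓
  L1 = 4: L2 entries (in reading order) 2, 5, 0, 1, 4, 3, 6 — all 7 distinct ✓
  L1 = 5: L2 entries (in reading order) 6, 4, 3, 2, 0, 1, 5 — all 7 distinct ✓
  L1 = 6: L2 entries (in reading order) 4, 3, 2, 5, 1, 6, 0 — all 7 distinct ✓
Every symbol of L1 meets every symbol of L2 exactly once, so all 49 pairs are distinct (49 of 49).
Conclusion: YES.

YES


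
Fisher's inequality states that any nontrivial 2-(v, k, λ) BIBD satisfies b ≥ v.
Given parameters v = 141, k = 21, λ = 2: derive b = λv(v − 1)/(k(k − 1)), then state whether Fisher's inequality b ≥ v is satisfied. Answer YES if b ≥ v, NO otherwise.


b = λv(v − 1)/(k(k − 1)) = 2·141·140/(21·20) = 39480/420 = 94.
Compare with v = 141: b < v, so Fisher's inequality fails.

NO


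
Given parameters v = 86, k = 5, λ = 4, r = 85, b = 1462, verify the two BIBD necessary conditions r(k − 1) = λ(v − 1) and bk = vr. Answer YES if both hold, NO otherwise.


Condition (i): r(k − 1) = 85·4 = 340; λ(v − 1) = 4·85 = 340. Match? YES.
Condition (ii): bk = 1462·5 = 7310; vr = 86·85 = 7310. Match? YES.
Both conditions hold? YES.

YES


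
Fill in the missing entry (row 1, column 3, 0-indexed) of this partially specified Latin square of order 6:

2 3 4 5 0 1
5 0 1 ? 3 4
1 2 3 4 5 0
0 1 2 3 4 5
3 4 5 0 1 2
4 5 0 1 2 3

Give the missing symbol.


Row 1 contains symbols [0, 1, 3, 4, 5] — missing [2].
Column 3 contains symbols [0, 1, 3, 4, 5] — missing [2].
The missing symbol must appear in both missing sets; intersection = [2].
Therefore the hidden value is 2.

Missing value = 2.


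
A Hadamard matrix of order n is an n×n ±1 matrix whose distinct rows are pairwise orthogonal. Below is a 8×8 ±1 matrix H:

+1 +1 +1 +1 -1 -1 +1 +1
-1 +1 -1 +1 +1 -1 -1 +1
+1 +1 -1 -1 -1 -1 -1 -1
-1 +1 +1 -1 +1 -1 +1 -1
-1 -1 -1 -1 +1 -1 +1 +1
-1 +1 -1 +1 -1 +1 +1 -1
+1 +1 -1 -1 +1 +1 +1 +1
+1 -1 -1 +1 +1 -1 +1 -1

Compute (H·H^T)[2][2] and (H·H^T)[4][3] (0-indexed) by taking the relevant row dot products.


Row 2 of H: [1, 1, -1, -1, -1, -1, -1, -1].
Row 3 of H: [-1, 1, 1, -1, 1, -1, 1, -1].
Row 4 of H: [-1, -1, -1, -1, 1, -1, 1, 1].
(H·H^T)[2][2] = Σ_j H[2][j]·H[2][j] = (1)² + (1)² + (-1)² + (-1)² + (-1)² + (-1)² + (-1)² + (-1)² = 1 + 1 + 1 + 1 + 1 + 1 + 1 + 1 = 8.
(H·H^T)[4][3] = Σ_j H[4][j]·H[3][j] = (-1)·(-1) + (-1)·(1) + (-1)·(1) + (-1)·(-1) + (1)·(1) + (-1)·(-1) + (1)·(1) + (1)·(-1) = 1 + -1 + -1 + 1 + 1 + 1 + 1 + -1 = 2.
Rows 4 and 3 are not orthogonal (dot product = 2 ≠ 0), so H is not a Hadamard matrix.

(2,2) entry = 8; (4,3) entry = 2.


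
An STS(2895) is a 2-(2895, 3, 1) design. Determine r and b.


An STS(v) is a 2-(v, 3, 1) BIBD: block size k = 3, λ = 1.
Replication: r(k − 1) = λ(v − 1) ⇒ r·2 = 2895 − 1 = 2894 ⇒ r = 1447.
Block count: bk = vr ⇒ b·3 = 2895·1447 = 4189065 ⇒ b = 1396355.

r = 1447, b = 1396355.


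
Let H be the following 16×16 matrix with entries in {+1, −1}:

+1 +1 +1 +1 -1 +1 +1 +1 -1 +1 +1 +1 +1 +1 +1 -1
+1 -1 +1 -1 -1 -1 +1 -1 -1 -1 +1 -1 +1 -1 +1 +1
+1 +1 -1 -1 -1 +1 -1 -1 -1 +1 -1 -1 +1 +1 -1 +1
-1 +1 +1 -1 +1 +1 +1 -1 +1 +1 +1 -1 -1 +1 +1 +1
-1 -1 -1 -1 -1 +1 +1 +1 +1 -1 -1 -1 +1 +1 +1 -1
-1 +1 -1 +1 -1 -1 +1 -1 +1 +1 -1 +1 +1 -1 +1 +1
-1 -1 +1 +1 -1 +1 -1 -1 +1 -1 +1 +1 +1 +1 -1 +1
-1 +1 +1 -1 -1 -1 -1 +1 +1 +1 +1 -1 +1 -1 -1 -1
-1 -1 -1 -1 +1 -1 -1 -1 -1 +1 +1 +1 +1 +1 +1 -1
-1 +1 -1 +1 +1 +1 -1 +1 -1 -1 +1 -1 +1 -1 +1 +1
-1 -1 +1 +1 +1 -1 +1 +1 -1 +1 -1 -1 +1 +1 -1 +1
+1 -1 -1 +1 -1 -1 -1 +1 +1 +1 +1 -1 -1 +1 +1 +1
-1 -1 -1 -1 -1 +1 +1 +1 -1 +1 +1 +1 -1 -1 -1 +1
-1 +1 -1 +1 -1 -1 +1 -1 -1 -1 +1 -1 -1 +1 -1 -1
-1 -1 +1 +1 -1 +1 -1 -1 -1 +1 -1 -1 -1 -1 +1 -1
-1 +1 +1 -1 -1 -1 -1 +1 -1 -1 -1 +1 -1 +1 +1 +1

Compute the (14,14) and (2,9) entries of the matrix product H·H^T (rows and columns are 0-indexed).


Row 2 of H: [1, 1, -1, -1, -1, 1, -1, -1, -1, 1, -1, -1, 1, 1, -1, 1].
Row 9 of H: [-1, 1, -1, 1, 1, 1, -1, 1, -1, -1, 1, -1, 1, -1, 1, 1].
Row 14 of H: [-1, -1, 1, 1, -1, 1, -1, -1, -1, 1, -1, -1, -1, -1, 1, -1].
(H·H^T)[14][14] = Σ_j H[14][j]·H[14][j] = (-1)² + (-1)² + (1)² + (1)² + (-1)² + (1)² + (-1)² + (-1)² + (-1)² + (1)² + (-1)² + (-1)² + (-1)² + (-1)² + (1)² + (-1)² = 1 + 1 + 1 + 1 + 1 + 1 + 1 + 1 + 1 + 1 + 1 + 1 + 1 + 1 + 1 + 1 = 16.
(H·H^T)[2][9] = Σ_j H[2][j]·H[9][j] = (1)·(-1) + (1)·(1) + (-1)·(-1) + (-1)·(1) + (-1)·(1) + (1)·(1) + (-1)·(-1) + (-1)·(1) + (-1)·(-1) + (1)·(-1) + (-1)·(1) + (-1)·(-1) + (1)·(1) + (1)·(-1) + (-1)·(1) + (1)·(1) = -1 + 1 + 1 + -1 + -1 + 1 + 1 + -1 + 1 + -1 + -1 + 1 + 1 + -1 + -1 + 1 = 0.
So rows 2 and 9 are orthogonal; the diagonal entry equals n = 16.

(14,14) entry = 16; (2,9) entry = 0.


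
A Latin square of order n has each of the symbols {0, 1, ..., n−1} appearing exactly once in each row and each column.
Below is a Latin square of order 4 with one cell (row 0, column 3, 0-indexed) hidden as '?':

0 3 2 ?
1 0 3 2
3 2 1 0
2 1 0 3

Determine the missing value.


Row 0 contains symbols [0, 2, 3] — missing [1].
Column 3 contains symbols [0, 2, 3] — missing [1].
The missing symbol must appear in both missing sets; intersection = [1].
Therefore the hidden value is 1.

Missing value = 1.


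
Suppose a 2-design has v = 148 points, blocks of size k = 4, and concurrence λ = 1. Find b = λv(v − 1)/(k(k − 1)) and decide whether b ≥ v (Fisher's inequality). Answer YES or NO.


r = λ(v − 1)/(k − 1) = 1·147/3 = 49.
b = vr/k = 148·49/4 = 1813.
Fisher's inequality: b ≥ v ⇔ 1813 ≥ 148? YES.

YES


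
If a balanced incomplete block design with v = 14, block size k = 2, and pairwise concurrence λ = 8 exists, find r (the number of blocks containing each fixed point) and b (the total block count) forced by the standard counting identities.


Any 2-(v, k, λ) BIBD satisfies two necessary conditions:
  (i)  Each point sits in r blocks, and counting incidences through any fixed point gives r(k − 1) = λ(v − 1), so r = λ(v − 1)/(k − 1).
  (ii) Total incidences bk = vr, so b = vr/k.
Step 1: r = λ(v − 1)/(k − 1) = 8·(14 − 1)/(2 − 1) = 8·13/1 = 104/1 = 104.
Step 2: b = vr/k = 14·104/2 = 1456/2 = 728.
Check integrality: r = 104 ∈ Z ✓, b = 728 ∈ Z ✓.
(These identities are necessary conditions: they determine r and b for any design with these parameters, but do not by themselves prove that one exists.)

r = 104, b = 728.


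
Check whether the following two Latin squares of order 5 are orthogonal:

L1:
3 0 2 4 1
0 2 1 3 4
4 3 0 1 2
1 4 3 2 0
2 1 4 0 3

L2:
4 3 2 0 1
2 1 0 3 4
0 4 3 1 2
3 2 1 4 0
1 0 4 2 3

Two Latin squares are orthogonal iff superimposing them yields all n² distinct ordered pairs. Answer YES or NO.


Form the n² = 25 superimposed pairs (L1[i][j], L2[i][j]), row by row (rows and columns indexed from 0):
row 0: (3,4) (0,3) (2,2) (4,0) (1,1)
row 1: (0,2) (2,1) (1,0) (3,3) (4,4)
row 2: (4,0) (3,4) (0,3) (1,1) (2,2)
row 3: (1,3) (4,2) (3,1) (2,4) (0,0)
row 4: (2,1) (1,0) (4,4) (0,2) (3,3)
Orthogonality requires all 25 pairs distinct.
But the pair (4,0) repeats: cell (0,3) has L1 = 4, L2 = 0, and cell (2,0) has L1 = 4, L2 = 0.
A repeated pair means some other pair never occurs (only 15 distinct pairs out of 25), so the squares are not orthogonal.
Conclusion: NO.

NO


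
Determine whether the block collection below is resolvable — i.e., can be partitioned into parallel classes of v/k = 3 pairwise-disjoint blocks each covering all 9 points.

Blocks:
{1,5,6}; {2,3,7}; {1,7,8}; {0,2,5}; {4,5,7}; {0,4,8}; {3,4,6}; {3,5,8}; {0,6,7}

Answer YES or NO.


v = 9, block size k = 3, number of blocks = 9.
For resolvability, blocks must partition into parallel classes of size v/k = 3.
Total blocks must therefore be a multiple of 3: 9 = 3·3 + 0 ⇒ divisible ✓.
Consider block {4,5,7}. It intersects every other block in the collection, so no parallel class of size 3 can contain it.
Since every block must belong to some parallel class in a resolution, the collection cannot be partitioned into parallel classes.
Resolvable? NO.

NO


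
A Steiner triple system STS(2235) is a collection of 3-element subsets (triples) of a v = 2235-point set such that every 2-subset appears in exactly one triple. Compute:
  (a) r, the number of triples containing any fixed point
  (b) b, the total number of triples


An STS(v) is a 2-(v, 3, 1) BIBD: block size k = 3, λ = 1.
Replication: r(k − 1) = λ(v − 1) ⇒ r·2 = 2235 − 1 = 2234 ⇒ r = 1117.
Block count: b = v(v − 1)/6 = 2235·2234/6 = 4992990/6 = 832165.
(Check via bk = vr: 832165·3 = 2496495 = 2235·1117 = 2496495 ✓.)

r = 1117, b = 832165.


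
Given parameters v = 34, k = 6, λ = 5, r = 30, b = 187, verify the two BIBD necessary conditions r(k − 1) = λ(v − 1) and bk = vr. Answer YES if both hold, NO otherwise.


Condition (i): r(k − 1) = 30·5 = 150; λ(v − 1) = 5·33 = 165. Match? NO.
Condition (ii): bk = 187·6 = 1122; vr = 34·30 = 1020. Match? NO.
Both conditions hold? NO.

NO


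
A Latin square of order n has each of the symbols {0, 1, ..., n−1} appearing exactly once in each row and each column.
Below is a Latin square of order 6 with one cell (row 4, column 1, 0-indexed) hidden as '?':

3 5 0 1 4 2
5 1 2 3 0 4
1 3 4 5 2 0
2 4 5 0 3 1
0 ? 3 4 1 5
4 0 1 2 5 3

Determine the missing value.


Row 4 contains symbols [0, 1, 3, 4, 5] — missing [2].
Column 1 contains symbols [0, 1, 3, 4, 5] — missing [2].
The missing symbol must appear in both missing sets; intersection = [2].
Therefore the hidden value is 2.

Missing value = 2.


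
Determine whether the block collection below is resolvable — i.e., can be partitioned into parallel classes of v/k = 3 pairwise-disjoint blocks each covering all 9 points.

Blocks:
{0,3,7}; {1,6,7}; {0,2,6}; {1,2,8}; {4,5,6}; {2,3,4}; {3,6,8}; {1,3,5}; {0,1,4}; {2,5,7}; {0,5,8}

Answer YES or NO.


v = 9, block size k = 3, number of blocks = 11.
For resolvability, blocks must partition into parallel classes of size v/k = 3.
Total blocks must therefore be a multiple of 3: 11 = 3·3 + 2 ⇒ not divisible ✗.
Resolvable? NO.

NO


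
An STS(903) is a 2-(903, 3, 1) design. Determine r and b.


An STS(v) is a 2-(v, 3, 1) BIBD: block size k = 3, λ = 1.
Replication: r(k − 1) = λ(v − 1) ⇒ r·2 = 903 − 1 = 902 ⇒ r = 451.
Block count: b = v(v − 1)/6 = 903·902/6 = 814506/6 = 135751.

r = 451, b = 135751.


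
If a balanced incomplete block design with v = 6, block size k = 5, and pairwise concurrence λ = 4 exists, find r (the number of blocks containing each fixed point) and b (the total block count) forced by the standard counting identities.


Any 2-(v, k, λ) BIBD satisfies two necessary conditions:
  (i)  Each point sits in r blocks, and counting incidences through any fixed point gives r(k − 1) = λ(v − 1), so r = λ(v − 1)/(k − 1).
  (ii) Total incidences bk = vr, so b = vr/k.
Step 1: r = λ(v − 1)/(k − 1) = 4·(6 − 1)/(5 − 1) = 4·5/4 = 20/4 = 5.
Step 2: b = vr/k = 6·5/5 = 30/5 = 6.
Check integrality: r = 5 ∈ Z ✓, b = 6 ∈ Z ✓.
(These identities are necessary conditions: they determine r and b for any design with these parameters, but do not by themselves prove that one exists.)

r = 5, b = 6.


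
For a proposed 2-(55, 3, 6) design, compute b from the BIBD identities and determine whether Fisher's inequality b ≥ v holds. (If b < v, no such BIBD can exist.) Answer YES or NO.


r = λ(v − 1)/(k − 1) = 6·54/2 = 162.
b = vr/k = 55·162/3 = 2970.
Fisher's inequality: b ≥ v ⇔ 2970 ≥ 55? YES.

YES


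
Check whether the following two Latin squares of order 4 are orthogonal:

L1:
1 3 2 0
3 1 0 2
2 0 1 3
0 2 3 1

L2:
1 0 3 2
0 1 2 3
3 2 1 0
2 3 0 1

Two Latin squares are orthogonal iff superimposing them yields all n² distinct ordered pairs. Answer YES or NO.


Form the n² = 16 superimposed pairs (L1[i][j], L2[i][j]), row by row (rows and columns indexed from 0):
row 0: (1,1) (3,0) (2,3) (0,2)
row 1: (3,0) (1,1) (0,2) (2,3)
row 2: (2,3) (0,2) (1,1) (3,0)
row 3: (0,2) (2,3) (3,0) (1,1)
Orthogonality requires all 16 pairs distinct.
But the pair (3,0) repeats: cell (0,1) has L1 = 3, L2 = 0, and cell (1,0) has L1 = 3, L2 = 0.
A repeated pair means some other pair never occurs (only 4 distinct pairs out of 16), so the squares are not orthogonal.
Conclusion: NO.

NO


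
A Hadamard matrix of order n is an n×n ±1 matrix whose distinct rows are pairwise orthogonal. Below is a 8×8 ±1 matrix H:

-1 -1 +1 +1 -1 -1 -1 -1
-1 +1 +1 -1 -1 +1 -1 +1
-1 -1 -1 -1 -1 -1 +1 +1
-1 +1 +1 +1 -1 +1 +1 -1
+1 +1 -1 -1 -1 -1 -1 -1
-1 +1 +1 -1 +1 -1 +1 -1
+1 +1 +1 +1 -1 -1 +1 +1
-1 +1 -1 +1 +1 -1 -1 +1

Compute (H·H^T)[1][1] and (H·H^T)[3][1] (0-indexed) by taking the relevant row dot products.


Row 1 of H: [-1, 1, 1, -1, -1, 1, -1, 1].
Row 3 of H: [-1, 1, 1, 1, -1, 1, 1, -1].
(H·H^T)[1][1] = Σ_j H[1][j]·H[1][j] = (-1)² + (1)² + (1)² + (-1)² + (-1)² + (1)² + (-1)² + (1)² = 1 + 1 + 1 + 1 + 1 + 1 + 1 + 1 = 8.
(H·H^T)[3][1] = Σ_j H[3][j]·H[1][j] = (-1)·(-1) + (1)·(1) + (1)·(1) + (1)·(-1) + (-1)·(-1) + (1)·(1) + (1)·(-1) + (-1)·(1) = 1 + 1 + 1 + -1 + 1 + 1 + -1 + -1 = 2.
Rows 3 and 1 are not orthogonal (dot product = 2 ≠ 0), so H is not a Hadamard matrix.

(1,1) entry = 8; (3,1) entry = 2.


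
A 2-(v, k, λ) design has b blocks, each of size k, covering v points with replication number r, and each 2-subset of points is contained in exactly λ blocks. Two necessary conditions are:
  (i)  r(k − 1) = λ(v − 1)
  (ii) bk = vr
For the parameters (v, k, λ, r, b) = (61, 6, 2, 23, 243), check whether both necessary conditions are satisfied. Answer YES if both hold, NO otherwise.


Condition (i): r(k − 1) = 23·5 = 115; λ(v − 1) = 2·60 = 120. Match? NO.
Condition (ii): bk = 243·6 = 1458; vr = 61·23 = 1403. Match? NO.
Both conditions hold? NO.

NO


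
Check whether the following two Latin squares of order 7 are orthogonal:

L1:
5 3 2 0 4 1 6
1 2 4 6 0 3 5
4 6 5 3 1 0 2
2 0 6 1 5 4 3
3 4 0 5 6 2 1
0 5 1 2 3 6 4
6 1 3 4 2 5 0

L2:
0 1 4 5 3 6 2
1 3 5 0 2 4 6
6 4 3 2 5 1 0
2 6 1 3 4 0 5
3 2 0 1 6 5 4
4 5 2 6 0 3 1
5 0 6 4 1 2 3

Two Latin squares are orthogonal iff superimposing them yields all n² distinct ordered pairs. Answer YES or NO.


Form the n² = 49 superimposed pairs (L1[i][j], L2[i][j]), row by row (rows and columns indexed from 0):
row 0: (5,0) (3,1) (2,4) (0,5) (4,3) (1,6) (6,2)
row 1: (1,1) (2,3) (4,5) (6,0) (0,2) (3,4) (5,6)
row 2: (4,6) (6,4) (5,3) (3,2) (1,5) (0,1) (2,0)
row 3: (2,2) (0,6) (6,1) (1,3) (5,4) (4,0) (3,5)
row 4: (3,3) (4,2) (0,0) (5,1) (6,6) (2,5) (1,4)
row 5: (0,4) (5,5) (1,2) (2,6) (3,0) (6,3) (4,1)
row 6: (6,5) (1,0) (3,6) (4,4) (2,1) (5,2) (0,3)
Orthogonality requires all 49 pairs distinct.
Check by first coordinate: for each symbol s of L1, list the L2 entries in the n cells where L1 = s; they must all differ.
  L1 = 0: L2 entries (in reading order) 5, 2, 1, 6, 0, 4, 3 — all 7 distinct ✓
  L1 = 1: L2 entries (in reading order) 6, 1, 5, 3, 4, 2, 0 — all 7 distinct ✓
  L1 = 2: L2 entries (in reading order) 4, 3, 0, 2, 5, 6, 1 — all 7 distinct ✓
  L1 = 3: L2 entries (in reading order) 1, 4, 2, 5, 3, 0, 6 — all 7 distinct ✓
  L1 = 4: L2 entries (in reading order) 3, 5, 6, 0, 2, 1, 4 — all 7 distinct ✓
  L1 = 5: L2 entries (in reading order) 0, 6, 3, 4, 1, 5, 2 — all 7 distinct ✓
  L1 = 6: L2 entries (in reading order) 2, 0, 4, 1, 6, 3, 5 — all 7 distinct ✓
Every symbol of L1 meets every symbol of L2 exactly once, so all 49 pairs are distinct (49 of 49).
Conclusion: YES.

YES


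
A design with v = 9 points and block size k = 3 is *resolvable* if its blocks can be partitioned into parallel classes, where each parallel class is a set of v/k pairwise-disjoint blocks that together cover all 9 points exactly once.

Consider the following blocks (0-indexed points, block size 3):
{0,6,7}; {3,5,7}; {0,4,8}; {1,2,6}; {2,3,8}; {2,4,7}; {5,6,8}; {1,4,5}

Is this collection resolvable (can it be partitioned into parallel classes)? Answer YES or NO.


v = 9, block size k = 3, number of blocks = 8.
For resolvability, blocks must partition into parallel classes of size v/k = 3.
Total blocks must therefore be a multiple of 3: 8 = 3·2 + 2 ⇒ not divisible ✗.
Resolvable? NO.

NO


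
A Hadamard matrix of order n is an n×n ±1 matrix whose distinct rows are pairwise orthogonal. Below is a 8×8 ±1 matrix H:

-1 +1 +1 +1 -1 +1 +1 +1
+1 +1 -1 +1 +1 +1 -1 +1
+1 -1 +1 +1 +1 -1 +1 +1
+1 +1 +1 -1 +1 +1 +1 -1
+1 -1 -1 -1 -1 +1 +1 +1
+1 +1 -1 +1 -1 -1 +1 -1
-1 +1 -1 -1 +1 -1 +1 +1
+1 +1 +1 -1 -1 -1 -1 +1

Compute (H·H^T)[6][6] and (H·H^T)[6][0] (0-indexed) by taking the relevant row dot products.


Row 0 of H: [-1, 1, 1, 1, -1, 1, 1, 1].
Row 6 of H: [-1, 1, -1, -1, 1, -1, 1, 1].
(H·H^T)[6][6] = Σ_j H[6][j]·H[6][j] = (-1)² + (1)² + (-1)² + (-1)² + (1)² + (-1)² + (1)² + (1)² = 1 + 1 + 1 + 1 + 1 + 1 + 1 + 1 = 8.
(H·H^T)[6][0] = Σ_j H[6][j]·H[0][j] = (-1)·(-1) + (1)·(1) + (-1)·(1) + (-1)·(1) + (1)·(-1) + (-1)·(1) + (1)·(1) + (1)·(1) = 1 + 1 + -1 + -1 + -1 + -1 + 1 + 1 = 0.
So rows 6 and 0 are orthogonal; the diagonal entry equals n = 8.

(6,6) entry = 8; (6,0) entry = 0.


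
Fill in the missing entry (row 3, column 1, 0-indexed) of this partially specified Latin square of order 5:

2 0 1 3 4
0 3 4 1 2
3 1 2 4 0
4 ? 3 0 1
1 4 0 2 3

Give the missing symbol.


Row 3 contains symbols [0, 1, 3, 4] — missing [2].
Column 1 contains symbols [0, 1, 3, 4] — missing [2].
The missing symbol must appear in both missing sets; intersection = [2].
Therefore the hidden value is 2.

Missing value = 2.


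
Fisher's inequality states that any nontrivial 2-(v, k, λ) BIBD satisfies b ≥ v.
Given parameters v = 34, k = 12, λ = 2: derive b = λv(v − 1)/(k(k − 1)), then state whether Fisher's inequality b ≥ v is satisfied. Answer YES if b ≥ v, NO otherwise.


r = λ(v − 1)/(k − 1) = 2·33/11 = 6.
b = vr/k = 34·6/12 = 17.
Fisher's inequality: b ≥ v ⇔ 17 ≥ 34? NO.

NO


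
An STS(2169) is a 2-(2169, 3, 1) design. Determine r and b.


An STS(v) is a 2-(v, 3, 1) BIBD: block size k = 3, λ = 1.
Replication: r(k − 1) = λ(v − 1) ⇒ r·2 = 2169 − 1 = 2168 ⇒ r = 1084.
Block count: b = v(v − 1)/6 = 2169·2168/6 = 4702392/6 = 783732.
(Check via bk = vr: 783732·3 = 2351196 = 2169·1084 = 2351196 ✓.)

r = 1084, b = 783732.


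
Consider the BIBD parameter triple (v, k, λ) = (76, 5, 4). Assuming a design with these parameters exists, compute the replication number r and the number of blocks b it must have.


Any 2-(v, k, λ) BIBD satisfies two necessary conditions:
  (i)  Each point sits in r blocks, and counting incidences through any fixed point gives r(k − 1) = λ(v − 1), so r = λ(v − 1)/(k − 1).
  (ii) Total incidences bk = vr, so b = vr/k.
Step 1: r = λ(v − 1)/(k − 1) = 4·(76 − 1)/(5 − 1) = 4·75/4 = 300/4 = 75.
Step 2: b = vr/k = 76·75/5 = 5700/5 = 1140.
Check integrality: r = 75 ∈ Z ✓, b = 1140 ∈ Z ✓.
(These identities are necessary conditions: they determine r and b for any design with these parameters, but do not by themselves prove that one exists.)

r = 75, b = 1140.


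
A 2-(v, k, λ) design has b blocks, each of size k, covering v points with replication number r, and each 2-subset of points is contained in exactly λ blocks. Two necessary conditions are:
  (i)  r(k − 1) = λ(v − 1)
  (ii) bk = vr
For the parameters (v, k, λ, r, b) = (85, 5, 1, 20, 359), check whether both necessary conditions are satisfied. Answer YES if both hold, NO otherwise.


Condition (i): r(k − 1) = 20·4 = 80; λ(v − 1) = 1·84 = 84. Match? NO.
Condition (ii): bk = 359·5 = 1795; vr = 85·20 = 1700. Match? NO.
Both conditions hold? NO.

NO


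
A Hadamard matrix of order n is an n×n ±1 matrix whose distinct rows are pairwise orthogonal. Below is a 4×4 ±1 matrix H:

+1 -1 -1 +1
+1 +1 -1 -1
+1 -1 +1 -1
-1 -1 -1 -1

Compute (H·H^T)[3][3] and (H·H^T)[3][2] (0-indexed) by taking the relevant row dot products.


Row 2 of H: [1, -1, 1, -1].
Row 3 of H: [-1, -1, -1, -1].
(H·H^T)[3][3] = Σ_j H[3][j]·H[3][j] = (-1)² + (-1)² + (-1)² + (-1)² = 1 + 1 + 1 + 1 = 4.
(H·H^T)[3][2] = Σ_j H[3][j]·H[2][j] = (-1)·(1) + (-1)·(-1) + (-1)·(1) + (-1)·(-1) = -1 + 1 + -1 + 1 = 0.
So rows 3 and 2 are orthogonal; the diagonal entry equals n = 4.

(3,3) entry = 4; (3,2) entry = 0.


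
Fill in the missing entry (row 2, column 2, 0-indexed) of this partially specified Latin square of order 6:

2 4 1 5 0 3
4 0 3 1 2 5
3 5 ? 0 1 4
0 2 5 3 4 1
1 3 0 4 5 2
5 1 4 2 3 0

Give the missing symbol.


Row 2 contains symbols [0, 1, 3, 4, 5] — missing [2].
Column 2 contains symbols [0, 1, 3, 4, 5] — missing [2].
The missing symbol must appear in both missing sets; intersection = [2].
Therefore the hidden value is 2.

Missing value = 2.


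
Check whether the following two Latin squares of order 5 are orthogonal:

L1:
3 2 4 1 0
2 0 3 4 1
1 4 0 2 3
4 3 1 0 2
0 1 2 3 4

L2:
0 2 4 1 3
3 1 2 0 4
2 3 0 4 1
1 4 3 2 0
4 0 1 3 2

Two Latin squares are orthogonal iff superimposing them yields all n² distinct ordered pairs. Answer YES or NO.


Form the n² = 25 superimposed pairs (L1[i][j], L2[i][j]), row by row (rows and columns indexed from 0):
row 0: (3,0) (2,2) (4,4) (1,1) (0,3)
row 1: (2,3) (0,1) (3,2) (4,0) (1,4)
row 2: (1,2) (4,3) (0,0) (2,4) (3,1)
row 3: (4,1) (3,4) (1,3) (0,2) (2,0)
row 4: (0,4) (1,0) (2,1) (3,3) (4,2)
Orthogonality requires all 25 pairs distinct.
Check by first coordinate: for each symbol s of L1, list the L2 entries in the n cells where L1 = s; they must all differ.
  L1 = 0: L2 entries (in reading order) 3, 1, 0, 2, 4 — all 5 distinct ✓
  L1 = 1: L2 entries (in reading order) 1, 4, 2, 3, 0 — all 5 distinct ✓
  L1 = 2: L2 entries (in reading order) 2, 3, 4, 0, 1 — all 5 distinct ✓
  L1 = 3: L2 entries (in reading order) 0, 2, 1, 4, 3 — all 5 distinct ✓
  L1 = 4: L2 entries (in reading order) 4, 0, 3, 1, 2 — all 5 distinct ✓
Every symbol of L1 meets every symbol of L2 exactly once, so all 25 pairs are distinct (25 of 25).
Conclusion: YES.

YES


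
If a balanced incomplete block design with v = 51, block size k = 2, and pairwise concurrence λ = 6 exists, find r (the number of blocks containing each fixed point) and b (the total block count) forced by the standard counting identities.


Any 2-(v, k, λ) BIBD satisfies two necessary conditions:
  (i)  Each point sits in r blocks, and counting incidences through any fixed point gives r(k − 1) = λ(v − 1), so r = λ(v − 1)/(k − 1).
  (ii) Total incidences bk = vr, so b = vr/k.
Step 1: r = λ(v − 1)/(k − 1) = 6·(51 − 1)/(2 − 1) = 6·50/1 = 300/1 = 300.
Step 2: b = vr/k = 51·300/2 = 15300/2 = 7650.
Check integrality: r = 300 ∈ Z ✓, b = 7650 ∈ Z ✓.
(These identities are necessary conditions: they determine r and b for any design with these parameters, but do not by themselves prove that one exists.)

r = 300, b = 7650.


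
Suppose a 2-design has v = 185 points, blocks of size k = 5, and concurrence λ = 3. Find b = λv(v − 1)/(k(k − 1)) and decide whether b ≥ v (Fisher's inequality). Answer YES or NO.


b = λv(v − 1)/(k(k − 1)) = 3·185·184/(5·4) = 102120/20 = 5106.
Compare with v = 185: b ≥ v, so Fisher's inequality holds.

YES


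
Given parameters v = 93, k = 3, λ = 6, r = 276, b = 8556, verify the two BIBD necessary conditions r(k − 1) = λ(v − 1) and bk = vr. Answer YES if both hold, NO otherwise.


Condition (i): r(k − 1) = 276·2 = 552; λ(v − 1) = 6·92 = 552. Match? YES.
Condition (ii): bk = 8556·3 = 25668; vr = 93·276 = 25668. Match? YES.
Both conditions hold? YES.

YES


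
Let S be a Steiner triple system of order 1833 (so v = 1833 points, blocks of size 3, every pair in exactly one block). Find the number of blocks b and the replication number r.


An STS(v) is a 2-(v, 3, 1) BIBD: block size k = 3, λ = 1.
Replication: r(k − 1) = λ(v − 1) ⇒ r·2 = 1833 − 1 = 1832 ⇒ r = 916.
Block count: bk = vr ⇒ b·3 = 1833·916 = 1679028 ⇒ b = 559676.

r = 916, b = 559676.


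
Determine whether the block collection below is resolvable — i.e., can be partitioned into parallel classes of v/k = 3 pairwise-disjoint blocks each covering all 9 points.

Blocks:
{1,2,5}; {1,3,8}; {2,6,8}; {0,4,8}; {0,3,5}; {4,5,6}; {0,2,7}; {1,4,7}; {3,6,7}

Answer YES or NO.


v = 9, block size k = 3, number of blocks = 9.
For resolvability, blocks must partition into parallel classes of size v/k = 3.
Total blocks must therefore be a multiple of 3: 9 = 3·3 + 0 ⇒ divisible ✓.
Greedy packing gives 3 candidate class(es). Each should be a full parallel class (size 3, covers all 9 points).
  Class 1 (3 blocks): {1,2,5}; {0,4,8}; {3,6,7}. Points covered: [0, 1, 2, 3, 4, 5, 6, 7, 8].
  Class 2 (3 blocks): {1,3,8}; {4,5,6}; {0,2,7}. Points covered: [0, 1, 2, 3, 4, 5, 6, 7, 8].
  Class 3 (3 blocks): {2,6,8}; {0,3,5}; {1,4,7}. Points covered: [0, 1, 2, 3, 4, 5, 6, 7, 8].
All classes full (size 3)? YES. All classes cover every point? YES.
Resolvable? YES.

YES


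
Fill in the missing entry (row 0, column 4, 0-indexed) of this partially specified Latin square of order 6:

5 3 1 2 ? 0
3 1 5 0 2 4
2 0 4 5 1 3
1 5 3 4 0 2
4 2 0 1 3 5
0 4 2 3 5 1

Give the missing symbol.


Row 0 contains symbols [0, 1, 2, 3, 5] — missing [4].
Column 4 contains symbols [0, 1, 2, 3, 5] — missing [4].
The missing symbol must appear in both missing sets; intersection = [4].
Therefore the hidden value is 4.

Missing value = 4.


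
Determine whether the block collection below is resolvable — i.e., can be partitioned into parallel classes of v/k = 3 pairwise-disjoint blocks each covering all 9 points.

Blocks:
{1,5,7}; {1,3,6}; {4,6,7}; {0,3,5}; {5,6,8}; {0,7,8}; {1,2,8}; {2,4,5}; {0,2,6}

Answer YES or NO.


v = 9, block size k = 3, number of blocks = 9.
For resolvability, blocks must partition into parallel classes of size v/k = 3.
Total blocks must therefore be a multiple of 3: 9 = 3·3 + 0 ⇒ divisible ✓.
Consider block {1,5,7}. The only other block(s) in the collection disjoint from it are {0,2,6} — just 1 block(s). Any parallel class containing {1,5,7} would need 2 other blocks each disjoint from it, so no parallel class of size 3 can contain {1,5,7}.
Since every block must belong to some parallel class in a resolution, the collection cannot be partitioned into parallel classes.
Resolvable? NO.

NO


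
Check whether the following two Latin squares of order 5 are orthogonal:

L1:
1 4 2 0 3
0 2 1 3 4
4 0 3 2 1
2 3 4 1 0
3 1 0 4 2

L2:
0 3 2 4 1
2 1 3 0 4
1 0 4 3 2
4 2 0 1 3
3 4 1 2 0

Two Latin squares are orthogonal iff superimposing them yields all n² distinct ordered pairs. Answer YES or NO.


Form the n² = 25 superimposed pairs (L1[i][j], L2[i][j]), row by row (rows and columns indexed from 0):
row 0: (1,0) (4,3) (2,2) (0,4) (3,1)
row 1: (0,2) (2,1) (1,3) (3,0) (4,4)
row 2: (4,1) (0,0) (3,4) (2,3) (1,2)
row 3: (2,4) (3,2) (4,0) (1,1) (0,3)
row 4: (3,3) (1,4) (0,1) (4,2) (2,0)
Orthogonality requires all 25 pairs distinct.
Check by first coordinate: for each symbol s of L1, list the L2 entries in the n cells where L1 = s; they must all differ.
  L1 = 0: L2 entries (in reading order) 4, 2, 0, 3, 1 — all 5 distinct ✓
  L1 = 1: L2 entries (in reading order) 0, 3, 2, 1, 4 — all 5 distinct ✓
  L1 = 2: L2 entries (in reading order) 2, 1, 3, 4, 0 — all 5 distinct ✓
  L1 = 3: L2 entries (in reading order) 1, 0, 4, 2, 3 — all 5 distinct ✓
  L1 = 4: L2 entries (in reading order) 3, 4, 1, 0, 2 — all 5 distinct ✓
Every symbol of L1 meets every symbol of L2 exactly once, so all 25 pairs are distinct (25 of 25).
Conclusion: YES.

YES


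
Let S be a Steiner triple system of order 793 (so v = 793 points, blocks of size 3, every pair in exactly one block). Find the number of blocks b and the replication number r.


An STS(v) is a 2-(v, 3, 1) BIBD: block size k = 3, λ = 1.
Replication: r(k − 1) = λ(v − 1) ⇒ r·2 = 793 − 1 = 792 ⇒ r = 396.
Block count: bk = vr ⇒ b·3 = 793·396 = 314028 ⇒ b = 104676.

r = 396, b = 104676.


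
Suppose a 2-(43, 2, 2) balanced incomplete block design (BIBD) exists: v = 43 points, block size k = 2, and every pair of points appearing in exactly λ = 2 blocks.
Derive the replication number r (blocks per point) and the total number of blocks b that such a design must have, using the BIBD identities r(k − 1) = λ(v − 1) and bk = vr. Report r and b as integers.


Any 2-(v, k, λ) BIBD satisfies two necessary conditions:
  (i)  Each point sits in r blocks, and counting incidences through any fixed point gives r(k − 1) = λ(v − 1), so r = λ(v − 1)/(k − 1).
  (ii) Total incidences bk = vr, so b = vr/k.
Step 1: r = λ(v − 1)/(k − 1) = 2·(43 − 1)/(2 − 1) = 2·42/1 = 84/1 = 84.
Step 2: b = vr/k = 43·84/2 = 3612/2 = 1806.
Check integrality: r = 84 ∈ Z ✓, b = 1806 ∈ Z ✓.
(These identities are necessary conditions: they determine r and b for any design with these parameters, but do not by themselves prove that one exists.)

r = 84, b = 1806.


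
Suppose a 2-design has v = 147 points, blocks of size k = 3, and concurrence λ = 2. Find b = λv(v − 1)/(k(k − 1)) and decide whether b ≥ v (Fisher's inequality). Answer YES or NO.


r = λ(v − 1)/(k − 1) = 2·146/2 = 146.
b = vr/k = 147·146/3 = 7154.
Fisher's inequality: b ≥ v ⇔ 7154 ≥ 147? YES.

YES


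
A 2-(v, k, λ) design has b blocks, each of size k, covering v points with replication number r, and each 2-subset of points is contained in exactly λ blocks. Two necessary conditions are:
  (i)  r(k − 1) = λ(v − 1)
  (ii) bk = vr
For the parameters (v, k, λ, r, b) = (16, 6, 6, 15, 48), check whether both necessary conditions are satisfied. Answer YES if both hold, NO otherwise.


Condition (i): r(k − 1) = 15·5 = 75; λ(v − 1) = 6·15 = 90. Match? NO.
Condition (ii): bk = 48·6 = 288; vr = 16·15 = 240. Match? NO.
Both conditions hold? NO.

NO


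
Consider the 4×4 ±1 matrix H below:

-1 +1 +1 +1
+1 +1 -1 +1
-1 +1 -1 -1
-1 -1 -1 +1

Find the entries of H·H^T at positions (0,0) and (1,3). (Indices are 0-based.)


Row 0 of H: [-1, 1, 1, 1].
Row 1 of H: [1, 1, -1, 1].
Row 3 of H: [-1, -1, -1, 1].
(H·H^T)[0][0] = Σ_j H[0][j]·H[0][j] = (-1)² + (1)² + (1)² + (1)² = 1 + 1 + 1 + 1 = 4.
(H·H^T)[1][3] = Σ_j H[1][j]·H[3][j] = (1)·(-1) + (1)·(-1) + (-1)·(-1) + (1)·(1) = -1 + -1 + 1 + 1 = 0.
So rows 1 and 3 are orthogonal; the diagonal entry equals n = 4.

(0,0) entry = 4; (1,3) entry = 0.


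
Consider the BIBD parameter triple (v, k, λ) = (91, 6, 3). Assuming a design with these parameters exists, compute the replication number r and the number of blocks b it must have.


Any 2-(v, k, λ) BIBD satisfies two necessary conditions:
  (i)  Each point sits in r blocks, and counting incidences through any fixed point gives r(k − 1) = λ(v − 1), so r = λ(v − 1)/(k − 1).
  (ii) Total incidences bk = vr, so b = vr/k.
Step 1: r = λ(v − 1)/(k − 1) = 3·(91 − 1)/(6 − 1) = 3·90/5 = 270/5 = 54.
Step 2: b = vr/k = 91·54/6 = 4914/6 = 819.
Check integrality: r = 54 ∈ Z ✓, b = 819 ∈ Z ✓.
(These identities are necessary conditions: they determine r and b for any design with these parameters, but do not by themselves prove that one exists.)

r = 54, b = 819.


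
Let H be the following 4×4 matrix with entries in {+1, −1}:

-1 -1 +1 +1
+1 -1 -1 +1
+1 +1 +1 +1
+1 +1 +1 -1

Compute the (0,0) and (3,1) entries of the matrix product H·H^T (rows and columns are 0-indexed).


Row 0 of H: [-1, -1, 1, 1].
Row 1 of H: [1, -1, -1, 1].
Row 3 of H: [1, 1, 1, -1].
(H·H^T)[0][0] = Σ_j H[0][j]·H[0][j] = (-1)² + (-1)² + (1)² + (1)² = 1 + 1 + 1 + 1 = 4.
(H·H^T)[3][1] = Σ_j H[3][j]·H[1][j] = (1)·(1) + (1)·(-1) + (1)·(-1) + (-1)·(1) = 1 + -1 + -1 + -1 = -2.
Rows 3 and 1 are not orthogonal (dot product = -2 ≠ 0), so H is not a Hadamard matrix.

(0,0) entry = 4; (3,1) entry = -2.


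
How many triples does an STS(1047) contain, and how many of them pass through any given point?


An STS(v) is a 2-(v, 3, 1) BIBD: block size k = 3, λ = 1.
Replication: r(k − 1) = λ(v − 1) ⇒ r·2 = 1047 − 1 = 1046 ⇒ r = 523.
Block count: b = v(v − 1)/6 = 1047·1046/6 = 1095162/6 = 182527.

r = 523, b = 182527.


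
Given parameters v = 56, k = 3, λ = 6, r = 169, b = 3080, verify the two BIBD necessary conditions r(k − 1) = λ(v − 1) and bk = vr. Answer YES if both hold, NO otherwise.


Condition (i): r(k − 1) = 169·2 = 338; λ(v − 1) = 6·55 = 330. Match? NO.
Condition (ii): bk = 3080·3 = 9240; vr = 56·169 = 9464. Match? NO.
Both conditions hold? NO.

NO


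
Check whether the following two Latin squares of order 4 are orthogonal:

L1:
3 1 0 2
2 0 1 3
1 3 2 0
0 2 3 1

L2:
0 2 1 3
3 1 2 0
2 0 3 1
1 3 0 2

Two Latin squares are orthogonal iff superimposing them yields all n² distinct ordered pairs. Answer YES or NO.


Form the n² = 16 superimposed pairs (L1[i][j], L2[i][j]), row by row (rows and columns indexed from 0):
row 0: (3,0) (1,2) (0,1) (2,3)
row 1: (2,3) (0,1) (1,2) (3,0)
row 2: (1,2) (3,0) (2,3) (0,1)
row 3: (0,1) (2,3) (3,0) (1,2)
Orthogonality requires all 16 pairs distinct.
But the pair (2,3) repeats: cell (0,3) has L1 = 2, L2 = 3, and cell (1,0) has L1 = 2, L2 = 3.
A repeated pair means some other pair never occurs (only 4 distinct pairs out of 16), so the squares are not orthogonal.
Conclusion: NO.

NO
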